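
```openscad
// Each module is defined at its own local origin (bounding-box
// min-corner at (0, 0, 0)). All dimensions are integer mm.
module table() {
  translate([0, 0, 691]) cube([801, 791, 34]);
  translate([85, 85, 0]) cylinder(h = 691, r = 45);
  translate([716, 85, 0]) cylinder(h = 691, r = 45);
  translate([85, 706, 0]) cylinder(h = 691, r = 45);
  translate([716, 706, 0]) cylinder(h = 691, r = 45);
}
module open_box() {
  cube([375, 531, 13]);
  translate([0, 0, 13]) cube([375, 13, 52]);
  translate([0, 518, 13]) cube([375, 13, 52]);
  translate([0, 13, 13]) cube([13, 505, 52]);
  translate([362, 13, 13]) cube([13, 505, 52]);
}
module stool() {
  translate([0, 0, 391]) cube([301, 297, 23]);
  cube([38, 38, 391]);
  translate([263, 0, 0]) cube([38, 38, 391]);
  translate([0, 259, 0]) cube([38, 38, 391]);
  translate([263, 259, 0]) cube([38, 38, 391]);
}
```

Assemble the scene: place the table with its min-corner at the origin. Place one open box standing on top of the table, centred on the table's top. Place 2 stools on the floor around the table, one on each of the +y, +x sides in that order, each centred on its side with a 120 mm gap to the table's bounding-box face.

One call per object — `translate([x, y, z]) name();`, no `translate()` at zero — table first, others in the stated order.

table();
translate([213, 130, 725]) open_box();
translate([250, 911, 0]) stool();
translate([921, 247, 0]) stool();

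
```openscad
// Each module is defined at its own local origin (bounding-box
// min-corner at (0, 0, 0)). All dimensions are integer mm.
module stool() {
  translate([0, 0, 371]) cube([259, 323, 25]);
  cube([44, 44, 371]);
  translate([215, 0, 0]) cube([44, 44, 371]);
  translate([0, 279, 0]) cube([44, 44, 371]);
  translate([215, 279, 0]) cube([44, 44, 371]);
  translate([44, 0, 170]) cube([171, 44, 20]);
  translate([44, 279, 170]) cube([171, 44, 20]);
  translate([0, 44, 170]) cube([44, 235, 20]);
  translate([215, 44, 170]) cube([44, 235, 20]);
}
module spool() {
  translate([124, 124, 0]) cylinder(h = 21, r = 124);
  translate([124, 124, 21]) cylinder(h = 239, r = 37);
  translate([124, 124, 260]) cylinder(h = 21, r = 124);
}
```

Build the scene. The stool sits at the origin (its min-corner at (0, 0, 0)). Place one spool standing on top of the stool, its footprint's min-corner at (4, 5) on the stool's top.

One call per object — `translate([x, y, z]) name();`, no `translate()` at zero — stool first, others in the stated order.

stool();
translate([4, 5, 396]) spool();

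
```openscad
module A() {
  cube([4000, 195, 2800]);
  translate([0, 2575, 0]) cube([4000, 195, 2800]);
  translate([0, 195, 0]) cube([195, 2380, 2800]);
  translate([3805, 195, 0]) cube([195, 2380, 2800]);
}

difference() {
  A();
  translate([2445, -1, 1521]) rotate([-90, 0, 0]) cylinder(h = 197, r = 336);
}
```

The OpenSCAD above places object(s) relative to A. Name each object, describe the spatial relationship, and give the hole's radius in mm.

The subtracted cylinder has r = 336 mm.

A is a house frame. The house frame has a circular hole through its front wall. The hole's radius is 336 mm.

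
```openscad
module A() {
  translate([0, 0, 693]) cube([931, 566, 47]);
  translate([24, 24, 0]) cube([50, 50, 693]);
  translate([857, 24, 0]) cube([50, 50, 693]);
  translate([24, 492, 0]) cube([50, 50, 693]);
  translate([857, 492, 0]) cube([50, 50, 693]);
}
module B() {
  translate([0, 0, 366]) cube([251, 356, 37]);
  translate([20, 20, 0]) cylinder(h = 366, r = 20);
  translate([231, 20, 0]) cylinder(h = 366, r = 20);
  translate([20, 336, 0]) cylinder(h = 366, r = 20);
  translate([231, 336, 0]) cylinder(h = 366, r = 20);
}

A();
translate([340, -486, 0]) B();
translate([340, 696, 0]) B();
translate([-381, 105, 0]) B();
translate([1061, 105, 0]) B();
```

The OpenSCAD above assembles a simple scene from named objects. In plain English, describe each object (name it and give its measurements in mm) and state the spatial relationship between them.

A is a rectangular dining table. The top is 931×566×47 mm with its upper surface at z = 740 mm. It stands on four 50×50 mm square legs, each inset 24 mm from the nearest pair of top edges, running from the floor to the underside of the top.

B is a four-legged stool. The seat is 251×356 mm, 37 mm thick, top at z = 403 mm. It stands on four round legs, each 40 mm in diameter, from z = 0 to the seat underside, each leg's axis is inset half a diameter from the nearest pair of seat edges (so the leg's bounding box is flush with the corner).

Four stools sit around the table at the −y, +y, −x, +x sides.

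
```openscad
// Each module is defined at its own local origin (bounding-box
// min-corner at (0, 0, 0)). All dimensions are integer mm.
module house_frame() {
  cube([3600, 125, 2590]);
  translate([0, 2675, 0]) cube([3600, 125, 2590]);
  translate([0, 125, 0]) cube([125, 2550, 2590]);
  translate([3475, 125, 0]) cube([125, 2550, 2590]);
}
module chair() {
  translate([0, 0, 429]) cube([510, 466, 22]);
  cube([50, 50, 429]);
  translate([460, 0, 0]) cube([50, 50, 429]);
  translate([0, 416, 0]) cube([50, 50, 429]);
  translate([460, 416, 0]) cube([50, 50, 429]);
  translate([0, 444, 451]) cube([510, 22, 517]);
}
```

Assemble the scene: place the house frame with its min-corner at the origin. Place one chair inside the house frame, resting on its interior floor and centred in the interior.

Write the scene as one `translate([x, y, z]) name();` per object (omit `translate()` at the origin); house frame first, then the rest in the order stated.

house_frame();
translate([1545, 1167, 0]) chair();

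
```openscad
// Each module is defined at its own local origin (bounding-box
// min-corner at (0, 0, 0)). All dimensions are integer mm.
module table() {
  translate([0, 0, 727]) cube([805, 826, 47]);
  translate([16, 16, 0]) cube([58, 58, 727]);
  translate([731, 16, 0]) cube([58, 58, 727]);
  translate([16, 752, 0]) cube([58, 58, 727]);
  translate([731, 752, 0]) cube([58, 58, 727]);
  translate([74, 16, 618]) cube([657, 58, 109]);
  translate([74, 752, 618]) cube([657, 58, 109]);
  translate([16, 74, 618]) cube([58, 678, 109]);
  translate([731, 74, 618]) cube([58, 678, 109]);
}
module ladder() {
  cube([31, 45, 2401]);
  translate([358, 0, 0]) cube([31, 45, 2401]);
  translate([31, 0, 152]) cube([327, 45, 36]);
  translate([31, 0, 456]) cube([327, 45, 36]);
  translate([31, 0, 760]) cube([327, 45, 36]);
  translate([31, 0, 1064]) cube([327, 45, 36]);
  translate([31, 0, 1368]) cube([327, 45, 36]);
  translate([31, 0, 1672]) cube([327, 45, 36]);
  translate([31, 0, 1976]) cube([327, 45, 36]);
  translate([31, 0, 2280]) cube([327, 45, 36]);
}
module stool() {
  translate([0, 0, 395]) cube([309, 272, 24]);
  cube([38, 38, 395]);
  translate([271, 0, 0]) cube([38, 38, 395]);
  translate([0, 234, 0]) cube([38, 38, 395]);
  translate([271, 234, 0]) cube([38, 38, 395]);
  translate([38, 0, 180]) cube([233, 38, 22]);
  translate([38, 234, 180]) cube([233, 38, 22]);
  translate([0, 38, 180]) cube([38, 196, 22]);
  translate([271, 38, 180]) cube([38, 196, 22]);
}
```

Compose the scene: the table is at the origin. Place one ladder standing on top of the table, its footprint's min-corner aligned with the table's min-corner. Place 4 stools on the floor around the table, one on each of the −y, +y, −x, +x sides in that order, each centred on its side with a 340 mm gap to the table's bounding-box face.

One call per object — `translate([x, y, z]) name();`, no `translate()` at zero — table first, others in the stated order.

table();
translate([0, 0, 774]) ladder();
translate([248, -612, 0]) stool();
translate([248, 1166, 0]) stool();
translate([-649, 277, 0]) stool();
translate([1145, 277, 0]) stool();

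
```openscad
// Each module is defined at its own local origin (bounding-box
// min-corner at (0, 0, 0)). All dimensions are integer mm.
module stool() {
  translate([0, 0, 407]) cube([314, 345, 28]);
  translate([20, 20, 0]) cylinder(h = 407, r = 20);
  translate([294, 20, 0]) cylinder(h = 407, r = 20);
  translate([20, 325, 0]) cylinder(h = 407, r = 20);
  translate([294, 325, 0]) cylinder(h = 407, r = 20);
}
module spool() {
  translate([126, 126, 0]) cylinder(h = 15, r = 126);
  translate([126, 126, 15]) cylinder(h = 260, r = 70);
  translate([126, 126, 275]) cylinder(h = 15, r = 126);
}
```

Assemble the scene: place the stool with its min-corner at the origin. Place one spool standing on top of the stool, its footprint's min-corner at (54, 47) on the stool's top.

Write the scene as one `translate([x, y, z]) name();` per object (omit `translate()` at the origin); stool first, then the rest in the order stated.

stool();
translate([54, 47, 435]) spool();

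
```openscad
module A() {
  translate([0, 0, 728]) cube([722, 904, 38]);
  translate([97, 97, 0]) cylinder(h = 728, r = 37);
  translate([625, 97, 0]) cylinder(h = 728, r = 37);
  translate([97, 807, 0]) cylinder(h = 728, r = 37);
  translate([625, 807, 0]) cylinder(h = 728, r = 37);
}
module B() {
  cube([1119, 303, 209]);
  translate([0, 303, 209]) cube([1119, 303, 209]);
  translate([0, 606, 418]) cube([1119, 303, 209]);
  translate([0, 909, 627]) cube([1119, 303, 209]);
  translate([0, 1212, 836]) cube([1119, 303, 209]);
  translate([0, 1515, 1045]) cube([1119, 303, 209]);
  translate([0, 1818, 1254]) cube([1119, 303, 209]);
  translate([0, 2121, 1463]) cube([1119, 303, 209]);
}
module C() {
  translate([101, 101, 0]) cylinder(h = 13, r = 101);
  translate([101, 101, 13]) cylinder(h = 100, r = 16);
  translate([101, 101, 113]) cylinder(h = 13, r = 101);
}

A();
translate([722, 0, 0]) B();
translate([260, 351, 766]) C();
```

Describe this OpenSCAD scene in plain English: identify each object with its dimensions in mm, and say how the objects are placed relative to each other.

A is a table with a 722×904 mm rectangular top, 38 mm thick, top surface at z = 766 mm, supported by four round legs of 74 mm diameter, each leg's bounding box inset 60 mm from the nearest pair of top edges, running from the floor.

B is a run of 8 identical solid stair steps. Each tread is 1119×303 mm and each step block is 209 mm high. Step 1 rests on the floor; step k is offset from step 1 by (k−1)×303 mm in y and (k−1)×209 mm in z.

C is a spool: two coaxial disc flanges of radius 101 mm and thickness 13 mm, joined by a core cylinder of radius 16 mm and height 100 mm. The lower flange rests on z = 0 and the three cylinders share a vertical axis.

The staircase is against the table's +x side, with their −y faces flush. The spool is on top of the table, centred.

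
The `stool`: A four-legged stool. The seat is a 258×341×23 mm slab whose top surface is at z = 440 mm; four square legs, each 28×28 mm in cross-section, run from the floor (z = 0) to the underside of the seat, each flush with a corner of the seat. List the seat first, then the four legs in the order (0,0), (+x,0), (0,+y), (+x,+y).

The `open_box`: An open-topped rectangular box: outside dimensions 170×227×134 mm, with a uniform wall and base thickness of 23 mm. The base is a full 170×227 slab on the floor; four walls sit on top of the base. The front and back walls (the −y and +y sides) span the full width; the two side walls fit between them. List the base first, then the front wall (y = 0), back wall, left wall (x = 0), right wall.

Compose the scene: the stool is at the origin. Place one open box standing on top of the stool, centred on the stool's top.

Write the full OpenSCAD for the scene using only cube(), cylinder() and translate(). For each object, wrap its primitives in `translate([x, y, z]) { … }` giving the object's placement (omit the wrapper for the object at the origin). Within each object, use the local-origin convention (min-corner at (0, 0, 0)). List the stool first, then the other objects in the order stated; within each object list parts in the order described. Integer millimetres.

translate([0, 0, 417]) cube([258, 341, 23]);
cube([28, 28, 417]);
translate([230, 0, 0]) cube([28, 28, 417]);
translate([0, 313, 0]) cube([28, 28, 417]);
translate([230, 313, 0]) cube([28, 28, 417]);
translate([44, 57, 440]) {
  cube([170, 227, 23]);
  translate([0, 0, 23]) cube([170, 23, 111]);
  translate([0, 204, 23]) cube([170, 23, 111]);
  translate([0, 23, 23]) cube([23, 181, 111]);
  translate([147, 23, 23]) cube([23, 181, 111]);
}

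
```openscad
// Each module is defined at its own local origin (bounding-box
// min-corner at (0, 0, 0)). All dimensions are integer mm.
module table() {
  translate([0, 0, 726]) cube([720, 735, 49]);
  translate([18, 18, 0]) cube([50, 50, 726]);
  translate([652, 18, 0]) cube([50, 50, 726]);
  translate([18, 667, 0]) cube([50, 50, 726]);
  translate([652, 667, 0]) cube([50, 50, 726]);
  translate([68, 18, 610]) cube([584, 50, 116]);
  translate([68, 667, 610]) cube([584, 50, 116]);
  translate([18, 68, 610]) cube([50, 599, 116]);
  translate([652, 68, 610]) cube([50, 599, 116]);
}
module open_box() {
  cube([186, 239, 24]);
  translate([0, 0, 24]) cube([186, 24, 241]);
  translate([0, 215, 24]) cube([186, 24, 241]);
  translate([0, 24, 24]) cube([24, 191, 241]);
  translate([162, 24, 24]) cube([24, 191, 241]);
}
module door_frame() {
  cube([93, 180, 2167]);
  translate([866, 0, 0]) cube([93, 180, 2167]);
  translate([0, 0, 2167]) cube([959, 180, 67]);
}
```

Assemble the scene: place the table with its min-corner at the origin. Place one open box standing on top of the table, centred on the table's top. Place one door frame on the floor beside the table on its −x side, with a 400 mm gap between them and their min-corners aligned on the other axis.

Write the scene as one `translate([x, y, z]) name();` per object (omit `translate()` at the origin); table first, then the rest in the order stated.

table();
translate([267, 248, 775]) open_box();
translate([-1359, 0, 0]) door_frame();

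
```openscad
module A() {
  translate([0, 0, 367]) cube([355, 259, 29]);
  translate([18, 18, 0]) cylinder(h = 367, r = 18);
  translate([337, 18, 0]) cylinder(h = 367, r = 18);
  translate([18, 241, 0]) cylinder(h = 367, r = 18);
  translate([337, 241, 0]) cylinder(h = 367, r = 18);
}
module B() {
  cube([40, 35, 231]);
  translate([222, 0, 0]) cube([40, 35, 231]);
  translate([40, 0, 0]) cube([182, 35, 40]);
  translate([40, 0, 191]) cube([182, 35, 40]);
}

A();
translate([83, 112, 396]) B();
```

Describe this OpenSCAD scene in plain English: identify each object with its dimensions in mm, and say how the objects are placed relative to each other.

A is a four-legged stool. The seat is a 355×259×29 mm slab whose top surface is at z = 396 mm; four round legs, each 36 mm in diameter, run from the floor (z = 0) to the underside of the seat, each leg's axis is inset half a diameter from the nearest pair of seat edges (so the leg's bounding box is flush with the corner).

B is a rectangular picture frame lying in the x–z plane (depth along y). The opening is 182 mm wide (x) by 151 mm tall (z), surrounded by a border 40 mm wide on all four sides. The frame is 35 mm deep and is made of two full-height vertical stiles with two horizontal rails fitted between them.

The picture frame is on top of the stool.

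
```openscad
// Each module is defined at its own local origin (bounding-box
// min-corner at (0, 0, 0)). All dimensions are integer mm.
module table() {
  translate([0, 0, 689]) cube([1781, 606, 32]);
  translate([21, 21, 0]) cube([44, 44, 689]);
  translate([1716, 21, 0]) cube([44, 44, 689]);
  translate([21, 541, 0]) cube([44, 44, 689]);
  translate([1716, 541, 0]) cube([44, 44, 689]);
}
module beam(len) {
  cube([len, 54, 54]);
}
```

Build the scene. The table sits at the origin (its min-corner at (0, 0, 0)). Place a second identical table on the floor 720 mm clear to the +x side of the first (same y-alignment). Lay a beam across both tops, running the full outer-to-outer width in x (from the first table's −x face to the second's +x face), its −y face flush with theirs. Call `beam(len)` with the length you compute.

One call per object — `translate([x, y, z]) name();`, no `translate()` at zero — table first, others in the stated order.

table();
translate([2501, 0, 0]) table();
translate([0, 0, 721]) beam(4282);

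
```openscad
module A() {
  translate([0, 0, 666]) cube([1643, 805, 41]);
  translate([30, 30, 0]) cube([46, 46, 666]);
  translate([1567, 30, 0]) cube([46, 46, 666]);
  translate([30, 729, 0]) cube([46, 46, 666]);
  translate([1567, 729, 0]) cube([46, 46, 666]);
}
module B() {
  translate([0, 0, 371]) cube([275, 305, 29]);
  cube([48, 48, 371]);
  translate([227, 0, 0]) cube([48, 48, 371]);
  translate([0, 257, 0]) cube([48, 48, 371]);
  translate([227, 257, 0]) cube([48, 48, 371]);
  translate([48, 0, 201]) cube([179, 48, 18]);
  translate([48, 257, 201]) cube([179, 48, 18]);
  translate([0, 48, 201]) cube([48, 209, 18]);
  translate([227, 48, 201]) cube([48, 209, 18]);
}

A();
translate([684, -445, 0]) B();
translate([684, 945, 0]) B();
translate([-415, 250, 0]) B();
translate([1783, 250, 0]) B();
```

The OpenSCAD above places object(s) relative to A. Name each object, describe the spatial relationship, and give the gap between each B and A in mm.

A is a table. B is a stool. Four stools sit around the table at the −y, +y, −x, +x sides. The gap between each stool and the table is 140 mm.

Each stool's nearest face is 140 mm from the table's bounding box.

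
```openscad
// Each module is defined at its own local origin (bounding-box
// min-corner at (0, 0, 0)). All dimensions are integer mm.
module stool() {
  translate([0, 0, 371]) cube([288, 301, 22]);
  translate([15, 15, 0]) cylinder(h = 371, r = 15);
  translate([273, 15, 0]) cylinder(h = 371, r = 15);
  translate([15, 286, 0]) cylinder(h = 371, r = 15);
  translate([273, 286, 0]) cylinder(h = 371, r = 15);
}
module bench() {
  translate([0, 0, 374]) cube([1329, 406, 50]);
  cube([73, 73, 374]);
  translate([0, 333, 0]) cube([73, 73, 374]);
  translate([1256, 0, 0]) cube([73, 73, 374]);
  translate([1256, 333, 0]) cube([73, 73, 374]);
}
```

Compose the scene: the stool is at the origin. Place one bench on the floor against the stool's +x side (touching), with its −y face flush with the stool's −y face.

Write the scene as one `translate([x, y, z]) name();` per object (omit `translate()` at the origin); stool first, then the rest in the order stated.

stool();
translate([288, 0, 0]) bench();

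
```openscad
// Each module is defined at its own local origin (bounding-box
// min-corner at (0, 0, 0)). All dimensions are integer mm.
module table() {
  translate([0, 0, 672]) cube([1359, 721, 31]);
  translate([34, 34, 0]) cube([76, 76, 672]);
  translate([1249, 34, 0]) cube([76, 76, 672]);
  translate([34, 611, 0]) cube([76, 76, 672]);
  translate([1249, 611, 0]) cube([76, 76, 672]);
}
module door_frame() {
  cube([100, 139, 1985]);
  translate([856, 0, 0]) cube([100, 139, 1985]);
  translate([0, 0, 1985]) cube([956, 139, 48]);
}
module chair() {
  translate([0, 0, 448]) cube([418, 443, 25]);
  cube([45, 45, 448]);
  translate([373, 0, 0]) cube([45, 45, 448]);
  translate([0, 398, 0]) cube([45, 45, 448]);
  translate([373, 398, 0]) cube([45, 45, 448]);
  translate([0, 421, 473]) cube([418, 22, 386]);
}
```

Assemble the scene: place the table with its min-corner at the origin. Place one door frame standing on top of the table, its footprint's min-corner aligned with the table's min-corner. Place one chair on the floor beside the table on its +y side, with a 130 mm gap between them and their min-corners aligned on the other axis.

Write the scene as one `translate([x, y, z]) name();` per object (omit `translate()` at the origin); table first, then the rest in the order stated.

table();
translate([0, 0, 703]) door_frame();
translate([0, 851, 0]) chair();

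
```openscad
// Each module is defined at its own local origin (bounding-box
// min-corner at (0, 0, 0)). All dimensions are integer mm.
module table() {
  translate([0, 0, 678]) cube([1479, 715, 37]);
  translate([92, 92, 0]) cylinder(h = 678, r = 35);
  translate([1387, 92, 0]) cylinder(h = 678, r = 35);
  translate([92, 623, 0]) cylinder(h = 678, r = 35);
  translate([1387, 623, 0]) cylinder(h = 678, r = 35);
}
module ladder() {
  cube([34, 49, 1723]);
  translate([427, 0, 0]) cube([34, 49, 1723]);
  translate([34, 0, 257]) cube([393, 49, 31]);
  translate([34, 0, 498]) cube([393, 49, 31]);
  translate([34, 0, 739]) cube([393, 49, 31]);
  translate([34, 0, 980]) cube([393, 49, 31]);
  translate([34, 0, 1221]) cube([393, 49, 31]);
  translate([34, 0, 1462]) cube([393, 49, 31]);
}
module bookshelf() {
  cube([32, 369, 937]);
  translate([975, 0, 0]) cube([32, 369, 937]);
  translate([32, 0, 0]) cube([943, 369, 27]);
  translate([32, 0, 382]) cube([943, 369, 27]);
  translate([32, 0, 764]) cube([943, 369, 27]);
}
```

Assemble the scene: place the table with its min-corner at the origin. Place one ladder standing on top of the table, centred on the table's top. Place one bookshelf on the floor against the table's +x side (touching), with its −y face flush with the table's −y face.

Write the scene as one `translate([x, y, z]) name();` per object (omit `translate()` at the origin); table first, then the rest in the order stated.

table();
translate([509, 333, 715]) ladder();
translate([1479, 0, 0]) bookshelf();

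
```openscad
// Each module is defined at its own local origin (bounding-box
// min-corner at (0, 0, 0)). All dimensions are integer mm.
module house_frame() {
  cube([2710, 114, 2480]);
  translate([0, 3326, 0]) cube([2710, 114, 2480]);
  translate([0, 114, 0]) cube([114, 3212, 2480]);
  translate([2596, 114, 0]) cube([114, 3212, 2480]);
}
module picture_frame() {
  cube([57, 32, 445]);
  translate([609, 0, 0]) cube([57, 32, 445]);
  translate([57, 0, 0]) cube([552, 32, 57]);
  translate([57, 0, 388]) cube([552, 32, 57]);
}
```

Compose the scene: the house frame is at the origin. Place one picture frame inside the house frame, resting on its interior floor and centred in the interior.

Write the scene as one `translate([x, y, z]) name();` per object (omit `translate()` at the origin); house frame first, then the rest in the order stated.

house_frame();
translate([1022, 1704, 0]) picture_frame();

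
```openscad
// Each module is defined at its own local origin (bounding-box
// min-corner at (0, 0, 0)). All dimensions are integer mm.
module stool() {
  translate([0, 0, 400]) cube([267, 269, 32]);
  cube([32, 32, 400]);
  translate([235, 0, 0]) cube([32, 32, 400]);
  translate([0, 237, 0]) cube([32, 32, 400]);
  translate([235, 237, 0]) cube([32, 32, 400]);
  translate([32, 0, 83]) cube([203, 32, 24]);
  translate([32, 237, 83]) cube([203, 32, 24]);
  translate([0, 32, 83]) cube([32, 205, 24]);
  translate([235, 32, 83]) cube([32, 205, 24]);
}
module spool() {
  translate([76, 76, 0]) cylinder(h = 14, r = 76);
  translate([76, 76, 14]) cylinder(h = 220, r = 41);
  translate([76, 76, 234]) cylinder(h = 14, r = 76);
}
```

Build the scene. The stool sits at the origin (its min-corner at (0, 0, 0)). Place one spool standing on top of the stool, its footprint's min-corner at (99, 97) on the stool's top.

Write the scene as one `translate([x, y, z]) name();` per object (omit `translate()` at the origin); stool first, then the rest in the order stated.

stool();
translate([99, 97, 432]) spool();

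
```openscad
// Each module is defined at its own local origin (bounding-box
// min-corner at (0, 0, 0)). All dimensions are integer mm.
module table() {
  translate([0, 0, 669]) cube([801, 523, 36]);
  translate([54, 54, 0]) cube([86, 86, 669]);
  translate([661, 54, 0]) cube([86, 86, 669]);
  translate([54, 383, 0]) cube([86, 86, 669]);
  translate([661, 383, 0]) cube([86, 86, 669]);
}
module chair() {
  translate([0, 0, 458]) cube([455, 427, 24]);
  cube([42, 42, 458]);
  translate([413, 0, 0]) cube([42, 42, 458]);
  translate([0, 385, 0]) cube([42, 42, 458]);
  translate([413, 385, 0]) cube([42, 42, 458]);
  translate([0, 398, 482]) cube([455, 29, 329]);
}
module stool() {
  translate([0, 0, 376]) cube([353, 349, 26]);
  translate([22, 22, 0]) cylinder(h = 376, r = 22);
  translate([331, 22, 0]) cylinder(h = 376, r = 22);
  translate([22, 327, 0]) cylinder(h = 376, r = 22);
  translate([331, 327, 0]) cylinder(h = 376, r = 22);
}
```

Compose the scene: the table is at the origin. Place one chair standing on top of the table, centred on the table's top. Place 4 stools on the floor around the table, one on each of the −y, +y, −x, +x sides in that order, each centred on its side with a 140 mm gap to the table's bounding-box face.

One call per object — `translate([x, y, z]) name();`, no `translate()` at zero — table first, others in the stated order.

table();
translate([173, 48, 705]) chair();
translate([224, -489, 0]) stool();
translate([224, 663, 0]) stool();
translate([-493, 87, 0]) stool();
translate([941, 87, 0]) stool();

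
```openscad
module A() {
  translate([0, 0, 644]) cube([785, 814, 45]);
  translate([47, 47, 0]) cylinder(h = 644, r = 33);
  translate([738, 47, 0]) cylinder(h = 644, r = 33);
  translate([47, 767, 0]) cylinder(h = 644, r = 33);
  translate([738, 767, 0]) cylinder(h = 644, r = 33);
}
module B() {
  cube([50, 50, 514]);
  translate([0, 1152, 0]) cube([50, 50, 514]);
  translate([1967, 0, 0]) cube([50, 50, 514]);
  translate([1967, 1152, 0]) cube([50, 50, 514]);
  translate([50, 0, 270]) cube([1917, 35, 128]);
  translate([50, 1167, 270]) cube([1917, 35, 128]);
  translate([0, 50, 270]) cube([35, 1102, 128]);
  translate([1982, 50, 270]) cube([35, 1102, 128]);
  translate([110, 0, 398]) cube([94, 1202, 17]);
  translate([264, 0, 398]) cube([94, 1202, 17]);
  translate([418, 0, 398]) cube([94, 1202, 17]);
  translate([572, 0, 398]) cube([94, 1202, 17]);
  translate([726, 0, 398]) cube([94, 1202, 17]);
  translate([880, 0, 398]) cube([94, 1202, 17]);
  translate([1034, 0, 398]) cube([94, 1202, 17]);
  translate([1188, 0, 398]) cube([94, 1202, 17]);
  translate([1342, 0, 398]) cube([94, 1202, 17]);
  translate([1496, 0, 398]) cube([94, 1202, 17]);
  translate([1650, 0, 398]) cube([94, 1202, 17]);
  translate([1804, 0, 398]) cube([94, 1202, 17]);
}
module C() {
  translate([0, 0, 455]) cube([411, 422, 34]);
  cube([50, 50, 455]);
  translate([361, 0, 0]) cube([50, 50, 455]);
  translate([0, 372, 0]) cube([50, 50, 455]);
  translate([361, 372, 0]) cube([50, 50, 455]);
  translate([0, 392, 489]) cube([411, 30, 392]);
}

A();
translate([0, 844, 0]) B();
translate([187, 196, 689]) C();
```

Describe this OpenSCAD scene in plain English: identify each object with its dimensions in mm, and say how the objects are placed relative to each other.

A is a table with a 785×814 mm rectangular top, 45 mm thick, top surface at z = 689 mm, supported by four round legs of 66 mm diameter, each leg's bounding box inset 14 mm from the nearest pair of top edges, running from the floor.

B is a bed frame 2017 mm long (x) by 1202 mm wide (y). Four 50×50 mm corner posts, 514 mm tall, at the corners of the footprint. Four rails of 35 mm thickness and 128 mm height run between adjacent posts with their undersides at z = 270 mm, their outer faces flush with the outside of the frame (the two x-running rails run between the posts' inner faces; the two y-running rails run between the posts' inner faces). 12 slats, each 94 mm wide (x) and 17 mm thick, lie across the top of the two x-running rails, running the full 1202 mm width of the frame in y; the slats are evenly spaced along x between the inner faces of the end posts with equal gaps (rounded down to the nearest mm) at the −x end and between each pair — any rounding remainder accumulates at the +x end.

C is a chair. The seat is a 411×422×34 mm slab with its top at z = 489 mm, on four 50×50 mm corner legs (flush with the seat edges, standing on z = 0). A flat backrest 30 mm thick, 392 mm tall, spans the full seat width and rises from the seat top along its +y edge, rear face flush with the rear of the seat.

The bed frame is on the floor beside the table on its +y side. The chair is on top of the table, centred.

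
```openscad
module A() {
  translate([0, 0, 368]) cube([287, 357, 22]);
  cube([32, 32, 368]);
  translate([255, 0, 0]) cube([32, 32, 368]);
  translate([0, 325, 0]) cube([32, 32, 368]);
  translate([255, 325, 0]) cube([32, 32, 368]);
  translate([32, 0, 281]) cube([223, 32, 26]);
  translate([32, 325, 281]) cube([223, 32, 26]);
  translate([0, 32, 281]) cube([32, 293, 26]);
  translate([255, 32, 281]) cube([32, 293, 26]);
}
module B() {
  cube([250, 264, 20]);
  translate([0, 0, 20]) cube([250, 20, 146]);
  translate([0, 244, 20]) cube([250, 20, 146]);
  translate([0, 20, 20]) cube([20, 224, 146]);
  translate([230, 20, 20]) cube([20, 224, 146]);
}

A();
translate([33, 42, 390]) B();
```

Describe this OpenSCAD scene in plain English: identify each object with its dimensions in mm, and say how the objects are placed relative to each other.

A is a four-legged stool. The seat is a 287×357×22 mm slab whose top surface is at z = 390 mm; four square legs, each 32×32 mm in cross-section, run from the floor (z = 0) to the underside of the seat, each flush with a corner of the seat. Four stretchers, 32 mm wide and 26 mm tall, connect adjacent legs with their undersides at z = 281 mm, each running between the inner faces of the legs it joins and aligned with the legs' outer faces on the other axis.

B is an open-topped rectangular box: outside dimensions 250×264×166 mm, with a uniform wall and base thickness of 20 mm. The base is a full 250×264 slab on the floor; four walls sit on top of the base. The front and back walls (the −y and +y sides) span the full width; the two side walls fit between them.

The open box is on top of the stool.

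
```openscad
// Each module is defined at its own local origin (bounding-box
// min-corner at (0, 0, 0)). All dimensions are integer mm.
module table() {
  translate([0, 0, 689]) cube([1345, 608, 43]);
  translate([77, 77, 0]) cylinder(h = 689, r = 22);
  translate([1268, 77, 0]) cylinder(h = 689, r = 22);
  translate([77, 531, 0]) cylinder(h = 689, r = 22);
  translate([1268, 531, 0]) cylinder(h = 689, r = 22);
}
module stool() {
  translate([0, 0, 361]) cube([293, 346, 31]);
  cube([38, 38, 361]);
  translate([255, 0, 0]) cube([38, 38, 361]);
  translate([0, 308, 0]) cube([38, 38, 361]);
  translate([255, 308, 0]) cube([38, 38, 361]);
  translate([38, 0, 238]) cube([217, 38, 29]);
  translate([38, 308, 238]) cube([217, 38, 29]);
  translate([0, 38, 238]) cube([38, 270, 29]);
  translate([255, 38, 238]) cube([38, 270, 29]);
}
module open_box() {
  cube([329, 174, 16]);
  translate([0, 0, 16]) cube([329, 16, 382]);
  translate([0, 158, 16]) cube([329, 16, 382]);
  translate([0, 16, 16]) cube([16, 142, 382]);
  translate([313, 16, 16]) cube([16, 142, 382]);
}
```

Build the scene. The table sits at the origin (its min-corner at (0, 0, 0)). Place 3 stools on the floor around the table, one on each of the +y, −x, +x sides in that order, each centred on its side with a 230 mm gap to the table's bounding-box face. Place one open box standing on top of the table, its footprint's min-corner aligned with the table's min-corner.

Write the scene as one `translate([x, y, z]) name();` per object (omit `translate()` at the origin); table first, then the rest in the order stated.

table();
translate([526, 838, 0]) stool();
translate([-523, 131, 0]) stool();
translate([1575, 131, 0]) stool();
translate([0, 0, 732]) open_box();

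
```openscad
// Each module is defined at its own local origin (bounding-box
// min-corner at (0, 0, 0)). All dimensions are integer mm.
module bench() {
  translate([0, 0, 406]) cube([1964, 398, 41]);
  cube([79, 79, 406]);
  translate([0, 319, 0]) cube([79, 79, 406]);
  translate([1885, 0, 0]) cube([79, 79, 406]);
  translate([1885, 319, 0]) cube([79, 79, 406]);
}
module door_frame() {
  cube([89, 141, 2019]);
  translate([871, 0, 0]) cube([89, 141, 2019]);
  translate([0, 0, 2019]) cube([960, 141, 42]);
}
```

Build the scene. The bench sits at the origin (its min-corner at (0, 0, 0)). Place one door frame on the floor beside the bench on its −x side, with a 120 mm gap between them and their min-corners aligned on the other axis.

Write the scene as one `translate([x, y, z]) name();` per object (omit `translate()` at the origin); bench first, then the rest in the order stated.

bench();
translate([-1080, 0, 0]) door_frame();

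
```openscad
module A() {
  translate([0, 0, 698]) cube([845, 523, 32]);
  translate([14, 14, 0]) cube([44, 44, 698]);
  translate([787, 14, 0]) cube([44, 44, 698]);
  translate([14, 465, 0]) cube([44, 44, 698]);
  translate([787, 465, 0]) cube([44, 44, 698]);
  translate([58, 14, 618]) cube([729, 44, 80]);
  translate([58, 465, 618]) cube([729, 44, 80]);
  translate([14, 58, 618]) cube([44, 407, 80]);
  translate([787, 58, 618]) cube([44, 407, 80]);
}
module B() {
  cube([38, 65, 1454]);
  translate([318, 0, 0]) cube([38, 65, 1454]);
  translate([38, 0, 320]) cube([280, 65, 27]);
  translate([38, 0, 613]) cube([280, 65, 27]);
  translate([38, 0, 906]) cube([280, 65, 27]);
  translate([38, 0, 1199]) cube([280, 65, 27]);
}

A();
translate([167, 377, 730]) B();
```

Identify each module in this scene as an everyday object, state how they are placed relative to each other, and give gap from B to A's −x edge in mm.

A is a table. B is a ladder. The ladder is on top of the table. The gap from the ladder to the table's −x edge is 167 mm.

The ladder's min-x is at 167; the table's min-x is 0; gap = 167 mm.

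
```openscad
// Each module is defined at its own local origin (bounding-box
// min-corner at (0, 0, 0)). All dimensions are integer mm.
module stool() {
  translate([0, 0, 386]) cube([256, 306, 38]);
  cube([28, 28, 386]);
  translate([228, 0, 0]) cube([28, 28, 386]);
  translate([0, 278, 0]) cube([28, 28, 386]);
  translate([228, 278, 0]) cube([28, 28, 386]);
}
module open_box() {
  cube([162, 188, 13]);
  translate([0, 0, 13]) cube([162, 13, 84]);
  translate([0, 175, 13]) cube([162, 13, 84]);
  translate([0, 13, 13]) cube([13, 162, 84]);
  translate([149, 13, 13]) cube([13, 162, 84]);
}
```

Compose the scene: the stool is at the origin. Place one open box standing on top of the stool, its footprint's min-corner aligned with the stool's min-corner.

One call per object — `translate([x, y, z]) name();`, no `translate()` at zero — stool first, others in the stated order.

stool();
translate([0, 0, 424]) open_box();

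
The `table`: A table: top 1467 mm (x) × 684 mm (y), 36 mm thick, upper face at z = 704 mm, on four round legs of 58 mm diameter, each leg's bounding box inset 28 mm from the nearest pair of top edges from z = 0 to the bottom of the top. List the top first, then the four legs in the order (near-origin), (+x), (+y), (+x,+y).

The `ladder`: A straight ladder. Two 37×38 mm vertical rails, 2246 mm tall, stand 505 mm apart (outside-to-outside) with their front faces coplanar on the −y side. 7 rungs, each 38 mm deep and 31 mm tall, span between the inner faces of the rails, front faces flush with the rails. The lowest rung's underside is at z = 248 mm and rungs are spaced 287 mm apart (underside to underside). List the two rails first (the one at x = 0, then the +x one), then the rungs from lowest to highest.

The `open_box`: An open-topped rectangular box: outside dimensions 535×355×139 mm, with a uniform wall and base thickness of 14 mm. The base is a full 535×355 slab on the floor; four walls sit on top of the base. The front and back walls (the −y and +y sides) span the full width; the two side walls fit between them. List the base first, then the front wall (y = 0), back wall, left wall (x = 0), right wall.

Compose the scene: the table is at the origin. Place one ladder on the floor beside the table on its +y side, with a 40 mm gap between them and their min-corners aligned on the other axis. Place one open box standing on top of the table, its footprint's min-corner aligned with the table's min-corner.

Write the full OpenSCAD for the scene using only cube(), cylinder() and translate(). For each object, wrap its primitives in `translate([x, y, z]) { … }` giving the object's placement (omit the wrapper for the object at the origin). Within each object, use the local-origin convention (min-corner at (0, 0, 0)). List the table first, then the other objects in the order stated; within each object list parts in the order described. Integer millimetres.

translate([0, 0, 668]) cube([1467, 684, 36]);
translate([57, 57, 0]) cylinder(h = 668, r = 29);
translate([1410, 57, 0]) cylinder(h = 668, r = 29);
translate([57, 627, 0]) cylinder(h = 668, r = 29);
translate([1410, 627, 0]) cylinder(h = 668, r = 29);
translate([0, 724, 0]) {
  cube([37, 38, 2246]);
  translate([468, 0, 0]) cube([37, 38, 2246]);
  translate([37, 0, 248]) cube([431, 38, 31]);
  translate([37, 0, 535]) cube([431, 38, 31]);
  translate([37, 0, 822]) cube([431, 38, 31]);
  translate([37, 0, 1109]) cube([431, 38, 31]);
  translate([37, 0, 1396]) cube([431, 38, 31]);
  translate([37, 0, 1683]) cube([431, 38, 31]);
  translate([37, 0, 1970]) cube([431, 38, 31]);
}
translate([0, 0, 704]) {
  cube([535, 355, 14]);
  translate([0, 0, 14]) cube([535, 14, 125]);
  translate([0, 341, 14]) cube([535, 14, 125]);
  translate([0, 14, 14]) cube([14, 327, 125]);
  translate([521, 14, 14]) cube([14, 327, 125]);
}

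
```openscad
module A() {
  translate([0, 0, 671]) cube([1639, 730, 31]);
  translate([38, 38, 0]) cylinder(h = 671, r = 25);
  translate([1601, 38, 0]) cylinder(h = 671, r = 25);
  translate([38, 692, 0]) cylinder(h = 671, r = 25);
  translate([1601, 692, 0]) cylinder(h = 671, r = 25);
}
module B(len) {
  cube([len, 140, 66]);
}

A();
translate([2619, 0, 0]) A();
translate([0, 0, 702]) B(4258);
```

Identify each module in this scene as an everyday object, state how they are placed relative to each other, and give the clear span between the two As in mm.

Second table starts at x = 2619; first ends at x = 1639; clear span = 2619 − 1639 = 980 mm.

A is a table. B is a beam. A beam spans the tops of two tables. The clear span between the two tables is 980 mm.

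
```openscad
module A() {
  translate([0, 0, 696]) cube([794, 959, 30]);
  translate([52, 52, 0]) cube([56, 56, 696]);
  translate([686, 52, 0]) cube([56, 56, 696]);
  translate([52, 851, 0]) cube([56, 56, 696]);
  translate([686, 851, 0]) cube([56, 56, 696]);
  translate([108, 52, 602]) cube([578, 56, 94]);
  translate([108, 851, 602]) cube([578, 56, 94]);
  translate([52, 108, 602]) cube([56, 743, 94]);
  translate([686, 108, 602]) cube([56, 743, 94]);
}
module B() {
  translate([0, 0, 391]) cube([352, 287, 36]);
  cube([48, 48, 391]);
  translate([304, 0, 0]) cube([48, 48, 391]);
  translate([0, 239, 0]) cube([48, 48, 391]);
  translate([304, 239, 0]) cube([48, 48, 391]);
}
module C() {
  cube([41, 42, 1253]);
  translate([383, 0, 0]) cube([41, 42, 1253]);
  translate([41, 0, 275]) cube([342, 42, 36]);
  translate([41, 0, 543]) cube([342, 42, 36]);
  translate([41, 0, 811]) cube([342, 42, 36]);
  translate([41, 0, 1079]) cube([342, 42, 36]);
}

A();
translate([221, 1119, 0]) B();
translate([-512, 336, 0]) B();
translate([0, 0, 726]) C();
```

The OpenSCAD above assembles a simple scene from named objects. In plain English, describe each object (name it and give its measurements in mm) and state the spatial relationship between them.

A is a table: top 794 mm (x) × 959 mm (y), 30 mm thick, upper face at z = 726 mm, on four 56×56 mm square legs, each inset 52 mm from the nearest pair of top edges, running from z = 0 to the bottom of the top. Four apron rails, 56 mm thick and 94 mm tall, run between adjacent legs with their top edges flush with the underside of the top and their outer faces flush with the legs' outer faces.

B is a four-legged stool. The seat is 352×287 mm, 36 mm thick, top at z = 427 mm. It stands on four square legs, each 48×48 mm in cross-section, from z = 0 to the seat underside, each flush with a corner of the seat.

C is a straight ladder. Two 41×42 mm vertical rails, 1253 mm tall, stand 424 mm apart (outside-to-outside) with their front faces coplanar on the −y side. 4 rungs, each 42 mm deep and 36 mm tall, span between the inner faces of the rails, front faces flush with the rails. The lowest rung's underside is at z = 275 mm and rungs are spaced 268 mm apart (underside to underside).

Two stools sit around the table at the +y, −x sides. The ladder is on top of the table.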